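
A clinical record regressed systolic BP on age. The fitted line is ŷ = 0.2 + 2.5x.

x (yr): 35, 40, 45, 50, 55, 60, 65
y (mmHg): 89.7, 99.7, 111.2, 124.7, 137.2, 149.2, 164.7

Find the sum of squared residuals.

SSE = 12

x=35: ŷ = 0.2 + 2.5·35 = 87.7; e = 89.7 − 87.7 = 2
x=40: ŷ = 0.2 + 2.5·40 = 100.2; e = 99.7 − 100.2 = -0.5
x=45: ŷ = 0.2 + 2.5·45 = 112.7; e = 111.2 − 112.7 = -1.5
x=50: ŷ = 0.2 + 2.5·50 = 125.2; e = 124.7 − 125.2 = -0.5
x=55: ŷ = 0.2 + 2.5·55 = 137.7; e = 137.2 − 137.7 = -0.5
x=60: ŷ = 0.2 + 2.5·60 = 150.2; e = 149.2 − 150.2 = -1
x=65: ŷ = 0.2 + 2.5·65 = 162.7; e = 164.7 − 162.7 = 2
SSE = 4 + 0.25 + 2.25 + 0.25 + 0.25 + 1 + 4 = 12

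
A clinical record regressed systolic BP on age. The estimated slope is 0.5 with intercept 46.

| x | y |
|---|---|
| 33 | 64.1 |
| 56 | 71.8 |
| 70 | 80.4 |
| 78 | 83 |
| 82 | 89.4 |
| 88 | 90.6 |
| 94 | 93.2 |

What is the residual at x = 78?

ŷ = 46 + 0.5·78 = 85
r = 83 − 85 = -2

r = -2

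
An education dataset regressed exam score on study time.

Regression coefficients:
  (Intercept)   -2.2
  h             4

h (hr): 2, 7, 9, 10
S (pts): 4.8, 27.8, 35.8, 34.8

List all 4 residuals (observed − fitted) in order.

h=2: Ŝ = -2.2 + 4·2 = 5.8; r = 4.8 − 5.8 = -1
h=7: Ŝ = -2.2 + 4·7 = 25.8; r = 27.8 − 25.8 = 2
h=9: Ŝ = -2.2 + 4·9 = 33.8; r = 35.8 − 33.8 = 2
h=10: Ŝ = -2.2 + 4·10 = 37.8; r = 34.8 − 37.8 = -3

-1, 2, 2, -3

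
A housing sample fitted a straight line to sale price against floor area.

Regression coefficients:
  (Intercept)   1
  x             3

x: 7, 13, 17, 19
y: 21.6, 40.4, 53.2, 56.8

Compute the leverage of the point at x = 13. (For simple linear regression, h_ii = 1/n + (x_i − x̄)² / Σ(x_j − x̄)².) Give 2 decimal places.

x̄ = (7 + 13 + 17 + 19)/4 = 14
Σ(x − x̄)² = 49 + 1 + 9 + 25 = 84
h = 1/4 + (-1)²/84 = 0.25 + 0.0119048 = 0.26

h = 0.26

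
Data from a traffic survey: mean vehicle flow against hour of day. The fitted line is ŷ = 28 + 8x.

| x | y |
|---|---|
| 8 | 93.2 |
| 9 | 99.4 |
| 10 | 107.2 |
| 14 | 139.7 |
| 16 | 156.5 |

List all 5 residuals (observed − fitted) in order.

x=8: ŷ = 28 + 8·8 = 92; e = 93.2 − 92 = 1.2
x=9: ŷ = 28 + 8·9 = 100; e = 99.4 − 100 = -0.6
x=10: ŷ = 28 + 8·10 = 108; e = 107.2 − 108 = -0.8
x=14: ŷ = 28 + 8·14 = 140; e = 139.7 − 140 = -0.3
x=16: ŷ = 28 + 8·16 = 156; e = 156.5 − 156 = 0.5

1.2, -0.6, -0.8, -0.3, 0.5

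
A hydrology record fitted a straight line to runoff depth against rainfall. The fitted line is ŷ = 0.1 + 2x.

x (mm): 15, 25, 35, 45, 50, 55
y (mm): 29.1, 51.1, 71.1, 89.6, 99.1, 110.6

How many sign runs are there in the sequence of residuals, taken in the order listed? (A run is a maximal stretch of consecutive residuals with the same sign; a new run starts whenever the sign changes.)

x=15: ŷ = 0.1 + 2·15 = 30.1; e = 29.1 − 30.1 = -1
x=25: ŷ = 0.1 + 2·25 = 50.1; e = 51.1 − 50.1 = 1
x=35: ŷ = 0.1 + 2·35 = 70.1; e = 71.1 − 70.1 = 1
x=45: ŷ = 0.1 + 2·45 = 90.1; e = 89.6 − 90.1 = -0.5
x=50: ŷ = 0.1 + 2·50 = 100.1; e = 99.1 − 100.1 = -1
x=55: ŷ = 0.1 + 2·55 = 110.1; e = 110.6 − 110.1 = 0.5
Signs: − + + − − +
Runs: −×1, +×2, −×2, +×1 → 4

4 runs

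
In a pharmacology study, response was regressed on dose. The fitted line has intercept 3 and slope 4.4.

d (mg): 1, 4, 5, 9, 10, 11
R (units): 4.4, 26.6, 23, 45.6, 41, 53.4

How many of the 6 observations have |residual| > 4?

d=1: ŷ = 3 + 4.4·1 = 7.4; e = 4.4 − 7.4 = -3
d=4: ŷ = 3 + 4.4·4 = 20.6; e = 26.6 − 20.6 = 6
d=5: ŷ = 3 + 4.4·5 = 25; e = 23 − 25 = -2
d=9: ŷ = 3 + 4.4·9 = 42.6; e = 45.6 − 42.6 = 3
d=10: ŷ = 3 + 4.4·10 = 47; e = 41 − 47 = -6
d=11: ŷ = 3 + 4.4·11 = 51.4; e = 53.4 − 51.4 = 2
|e| > 4: d=4 (|e|=6), d=10 (|e|=6) → 2

2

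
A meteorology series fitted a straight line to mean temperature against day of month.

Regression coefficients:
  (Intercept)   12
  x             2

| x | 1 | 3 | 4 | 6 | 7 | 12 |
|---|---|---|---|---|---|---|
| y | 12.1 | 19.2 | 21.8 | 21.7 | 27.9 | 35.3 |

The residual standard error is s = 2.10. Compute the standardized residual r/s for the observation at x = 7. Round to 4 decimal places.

0.9048

ŷ = 12 + 2·7 = 26
r = 27.9 − 26 = 1.9
r/s = 1.9 / 2.10 = 0.9048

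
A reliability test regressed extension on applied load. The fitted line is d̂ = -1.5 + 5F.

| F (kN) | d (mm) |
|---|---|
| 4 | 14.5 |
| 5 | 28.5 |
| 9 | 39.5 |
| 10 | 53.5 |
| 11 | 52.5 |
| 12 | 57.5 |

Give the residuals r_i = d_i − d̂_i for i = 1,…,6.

F=4: d̂ = -1.5 + 5·4 = 18.5; r = 14.5 − 18.5 = -4
F=5: d̂ = -1.5 + 5·5 = 23.5; r = 28.5 − 23.5 = 5
F=9: d̂ = -1.5 + 5·9 = 43.5; r = 39.5 − 43.5 = -4
F=10: d̂ = -1.5 + 5·10 = 48.5; r = 53.5 − 48.5 = 5
F=11: d̂ = -1.5 + 5·11 = 53.5; r = 52.5 − 53.5 = -1
F=12: d̂ = -1.5 + 5·12 = 58.5; r = 57.5 − 58.5 = -1

-4, 5, -4, 5, -1, -1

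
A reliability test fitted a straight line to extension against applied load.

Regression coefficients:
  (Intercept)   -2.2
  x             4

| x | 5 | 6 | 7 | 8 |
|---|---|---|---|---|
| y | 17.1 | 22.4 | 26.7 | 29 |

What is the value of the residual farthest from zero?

x=5: ŷ = -2.2 + 4·5 = 17.8; e = 17.1 − 17.8 = -0.7
x=6: ŷ = -2.2 + 4·6 = 21.8; e = 22.4 − 21.8 = 0.6
x=7: ŷ = -2.2 + 4·7 = 25.8; e = 26.7 − 25.8 = 0.9
x=8: ŷ = -2.2 + 4·8 = 29.8; e = 29 − 29.8 = -0.8
Largest |e| is 0.9 at x = 7, residual 0.9.

e = 0.9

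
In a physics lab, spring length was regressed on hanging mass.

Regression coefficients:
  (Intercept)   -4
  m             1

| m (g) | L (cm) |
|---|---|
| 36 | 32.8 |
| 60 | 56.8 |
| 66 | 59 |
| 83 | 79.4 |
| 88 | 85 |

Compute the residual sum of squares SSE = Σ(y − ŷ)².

m=36: L̂ = -4 + 36 = 32; e = 32.8 − 32 = 0.8
m=60: L̂ = -4 + 60 = 56; e = 56.8 − 56 = 0.8
m=66: L̂ = -4 + 66 = 62; e = 59 − 62 = -3
m=83: L̂ = -4 + 83 = 79; e = 79.4 − 79 = 0.4
m=88: L̂ = -4 + 88 = 84; e = 85 − 84 = 1
SSE = 0.64 + 0.64 + 9 + 0.16 + 1 = 11.44

SSE = 11.44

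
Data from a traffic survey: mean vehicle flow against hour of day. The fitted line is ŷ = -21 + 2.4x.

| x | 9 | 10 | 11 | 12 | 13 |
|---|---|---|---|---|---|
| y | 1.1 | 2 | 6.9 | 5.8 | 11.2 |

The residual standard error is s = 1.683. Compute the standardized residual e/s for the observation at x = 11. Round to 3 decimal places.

0.891

ŷ = -21 + 2.4·11 = 5.4
e = 6.9 − 5.4 = 1.5
e/s = 1.5 / 1.683 = 0.891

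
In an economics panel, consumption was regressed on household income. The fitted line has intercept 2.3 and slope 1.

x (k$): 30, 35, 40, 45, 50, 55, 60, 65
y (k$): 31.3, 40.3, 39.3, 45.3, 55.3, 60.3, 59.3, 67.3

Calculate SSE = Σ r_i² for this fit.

SSE = 50

x=30: ŷ = 2.3 + 30 = 32.3; r = 31.3 − 32.3 = -1
x=35: ŷ = 2.3 + 35 = 37.3; r = 40.3 − 37.3 = 3
x=40: ŷ = 2.3 + 40 = 42.3; r = 39.3 − 42.3 = -3
x=45: ŷ = 2.3 + 45 = 47.3; r = 45.3 − 47.3 = -2
x=50: ŷ = 2.3 + 50 = 52.3; r = 55.3 − 52.3 = 3
x=55: ŷ = 2.3 + 55 = 57.3; r = 60.3 − 57.3 = 3
x=60: ŷ = 2.3 + 60 = 62.3; r = 59.3 − 62.3 = -3
x=65: ŷ = 2.3 + 65 = 67.3; r = 67.3 − 67.3 = 0
SSE = 1 + 9 + 9 + 4 + 9 + 9 + 9 + 0 = 50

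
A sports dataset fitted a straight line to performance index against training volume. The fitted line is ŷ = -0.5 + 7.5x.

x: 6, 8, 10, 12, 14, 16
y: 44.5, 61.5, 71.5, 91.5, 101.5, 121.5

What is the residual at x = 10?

ŷ = -0.5 + 7.5·10 = 74.5
e = 71.5 − 74.5 = -3

e = -3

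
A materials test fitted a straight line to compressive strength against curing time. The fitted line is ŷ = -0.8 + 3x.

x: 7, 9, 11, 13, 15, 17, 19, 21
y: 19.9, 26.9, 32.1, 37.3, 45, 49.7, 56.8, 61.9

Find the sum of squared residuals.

x=7: ŷ = -0.8 + 3·7 = 20.2; r = 19.9 − 20.2 = -0.3
x=9: ŷ = -0.8 + 3·9 = 26.2; r = 26.9 − 26.2 = 0.7
x=11: ŷ = -0.8 + 3·11 = 32.2; r = 32.1 − 32.2 = -0.1
x=13: ŷ = -0.8 + 3·13 = 38.2; r = 37.3 − 38.2 = -0.9
x=15: ŷ = -0.8 + 3·15 = 44.2; r = 45 − 44.2 = 0.8
x=17: ŷ = -0.8 + 3·17 = 50.2; r = 49.7 − 50.2 = -0.5
x=19: ŷ = -0.8 + 3·19 = 56.2; r = 56.8 − 56.2 = 0.6
x=21: ŷ = -0.8 + 3·21 = 62.2; r = 61.9 − 62.2 = -0.3
SSE = 0.09 + 0.49 + 0.01 + 0.81 + 0.64 + 0.25 + 0.36 + 0.09 = 2.74

SSE = 2.74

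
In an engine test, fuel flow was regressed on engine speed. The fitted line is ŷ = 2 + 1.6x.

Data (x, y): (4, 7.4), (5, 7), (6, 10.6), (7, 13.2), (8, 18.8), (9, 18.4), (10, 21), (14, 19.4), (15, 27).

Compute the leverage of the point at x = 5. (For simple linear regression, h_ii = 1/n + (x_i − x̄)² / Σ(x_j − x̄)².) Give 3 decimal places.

h = 0.227

x̄ = (4 + 5 + 6 + 7 + 8 + 9 + 10 + 14 + 15)/9 = 8.66667
Σ(x − x̄)² = 21.7778 + 13.4444 + 7.11111 + 2.77778 + 0.444444 + 0.111111 + 1.77778 + 28.4444 + 40.1111 = 116
h = 1/9 + (-3.66667)²/116 = 0.111111 + 0.1159 = 0.227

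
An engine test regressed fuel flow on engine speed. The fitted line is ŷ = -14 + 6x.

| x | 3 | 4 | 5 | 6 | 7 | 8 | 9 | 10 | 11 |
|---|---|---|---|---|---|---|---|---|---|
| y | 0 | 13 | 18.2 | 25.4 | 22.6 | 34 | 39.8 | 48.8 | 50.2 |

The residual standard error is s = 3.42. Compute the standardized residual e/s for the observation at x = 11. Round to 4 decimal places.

-0.5263

ŷ = -14 + 6·11 = 52
e = 50.2 − 52 = -1.8
e/s = -1.8 / 3.42 = -0.5263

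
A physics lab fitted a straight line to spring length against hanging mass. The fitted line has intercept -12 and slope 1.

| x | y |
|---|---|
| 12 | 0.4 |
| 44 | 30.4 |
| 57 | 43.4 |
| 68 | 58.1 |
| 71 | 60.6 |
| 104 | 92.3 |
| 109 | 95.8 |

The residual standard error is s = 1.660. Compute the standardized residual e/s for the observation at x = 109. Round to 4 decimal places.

ŷ = -12 + 109 = 97
e = 95.8 − 97 = -1.2
e/s = -1.2 / 1.660 = -0.7229

-0.7229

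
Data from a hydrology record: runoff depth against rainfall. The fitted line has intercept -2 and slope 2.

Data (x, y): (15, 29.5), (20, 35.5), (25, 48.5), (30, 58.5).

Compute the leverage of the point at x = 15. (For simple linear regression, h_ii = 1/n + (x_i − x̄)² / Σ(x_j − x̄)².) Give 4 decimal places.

x̄ = (15 + 20 + 25 + 30)/4 = 22.5
Σ(x − x̄)² = 56.25 + 6.25 + 6.25 + 56.25 = 125
h = 1/4 + (-7.5)²/125 = 0.25 + 0.45 = 0.7000

h = 0.7000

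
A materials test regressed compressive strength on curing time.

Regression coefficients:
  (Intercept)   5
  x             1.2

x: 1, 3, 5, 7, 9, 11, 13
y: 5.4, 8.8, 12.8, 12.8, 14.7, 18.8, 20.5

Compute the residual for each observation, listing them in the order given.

x=1: ŷ = 5 + 1.2·1 = 6.2; e = 5.4 − 6.2 = -0.8
x=3: ŷ = 5 + 1.2·3 = 8.6; e = 8.8 − 8.6 = 0.2
x=5: ŷ = 5 + 1.2·5 = 11; e = 12.8 − 11 = 1.8
x=7: ŷ = 5 + 1.2·7 = 13.4; e = 12.8 − 13.4 = -0.6
x=9: ŷ = 5 + 1.2·9 = 15.8; e = 14.7 − 15.8 = -1.1
x=11: ŷ = 5 + 1.2·11 = 18.2; e = 18.8 − 18.2 = 0.6
x=13: ŷ = 5 + 1.2·13 = 20.6; e = 20.5 − 20.6 = -0.1

-0.8, 0.2, 1.8, -0.6, -1.1, 0.6, -0.1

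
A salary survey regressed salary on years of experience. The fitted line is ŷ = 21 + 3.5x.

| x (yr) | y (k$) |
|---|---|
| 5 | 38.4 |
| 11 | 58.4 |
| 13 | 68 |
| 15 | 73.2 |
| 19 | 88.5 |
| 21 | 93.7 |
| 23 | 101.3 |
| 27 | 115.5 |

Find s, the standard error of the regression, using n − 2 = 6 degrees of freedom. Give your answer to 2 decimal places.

x=5: ŷ = 21 + 3.5·5 = 38.5; r = 38.4 − 38.5 = -0.1
x=11: ŷ = 21 + 3.5·11 = 59.5; r = 58.4 − 59.5 = -1.1
x=13: ŷ = 21 + 3.5·13 = 66.5; r = 68 − 66.5 = 1.5
x=15: ŷ = 21 + 3.5·15 = 73.5; r = 73.2 − 73.5 = -0.3
x=19: ŷ = 21 + 3.5·19 = 87.5; r = 88.5 − 87.5 = 1
x=21: ŷ = 21 + 3.5·21 = 94.5; r = 93.7 − 94.5 = -0.8
x=23: ŷ = 21 + 3.5·23 = 101.5; r = 101.3 − 101.5 = -0.2
x=27: ŷ = 21 + 3.5·27 = 115.5; r = 115.5 − 115.5 = 0
SSE = 0.01 + 1.21 + 2.25 + 0.09 + 1 + 0.64 + 0.04 + 0 = 5.24
s = √(5.24/6) = √0.873333 ≈ 0.93

s = 0.93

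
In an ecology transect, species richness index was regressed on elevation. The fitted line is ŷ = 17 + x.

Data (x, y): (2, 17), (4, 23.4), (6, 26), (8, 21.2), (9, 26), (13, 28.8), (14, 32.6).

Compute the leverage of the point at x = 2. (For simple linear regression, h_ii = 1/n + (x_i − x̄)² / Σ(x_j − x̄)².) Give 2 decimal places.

x̄ = (2 + 4 + 6 + 8 + 9 + 13 + 14)/7 = 8
Σ(x − x̄)² = 36 + 16 + 4 + 0 + 1 + 25 + 36 = 118
h = 1/7 + (-6)²/118 = 0.142857 + 0.305085 = 0.45

h = 0.45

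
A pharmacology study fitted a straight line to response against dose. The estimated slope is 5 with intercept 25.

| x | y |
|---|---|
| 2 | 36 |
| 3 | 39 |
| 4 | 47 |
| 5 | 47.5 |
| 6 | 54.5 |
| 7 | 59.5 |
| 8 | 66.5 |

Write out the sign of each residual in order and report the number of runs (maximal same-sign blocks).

5 runs

x=2: ŷ = 25 + 5·2 = 35; e = 36 − 35 = 1
x=3: ŷ = 25 + 5·3 = 40; e = 39 − 40 = -1
x=4: ŷ = 25 + 5·4 = 45; e = 47 − 45 = 2
x=5: ŷ = 25 + 5·5 = 50; e = 47.5 − 50 = -2.5
x=6: ŷ = 25 + 5·6 = 55; e = 54.5 − 55 = -0.5
x=7: ŷ = 25 + 5·7 = 60; e = 59.5 − 60 = -0.5
x=8: ŷ = 25 + 5·8 = 65; e = 66.5 − 65 = 1.5
Signs: + − + − − − +
Runs: +×1, −×1, +×1, −×3, +×1 → 5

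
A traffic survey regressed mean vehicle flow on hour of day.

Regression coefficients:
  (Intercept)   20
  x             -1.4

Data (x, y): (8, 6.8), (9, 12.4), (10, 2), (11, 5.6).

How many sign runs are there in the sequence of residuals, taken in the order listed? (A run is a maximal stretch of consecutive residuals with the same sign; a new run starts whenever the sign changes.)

x=8: ŷ = 20 − 1.4·8 = 8.8; r = 6.8 − 8.8 = -2
x=9: ŷ = 20 − 1.4·9 = 7.4; r = 12.4 − 7.4 = 5
x=10: ŷ = 20 − 1.4·10 = 6; r = 2 − 6 = -4
x=11: ŷ = 20 − 1.4·11 = 4.6; r = 5.6 − 4.6 = 1
Signs: − + − +
Runs: −×1, +×1, −×1, +×1 → 4

4 runs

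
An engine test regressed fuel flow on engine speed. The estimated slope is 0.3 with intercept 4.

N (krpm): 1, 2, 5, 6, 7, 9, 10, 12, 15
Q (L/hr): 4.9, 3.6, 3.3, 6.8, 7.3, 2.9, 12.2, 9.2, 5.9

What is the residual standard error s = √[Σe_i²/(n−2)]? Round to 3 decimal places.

N=1: ŷ = 4 + 0.3·1 = 4.3; e = 4.9 − 4.3 = 0.6
N=2: ŷ = 4 + 0.3·2 = 4.6; e = 3.6 − 4.6 = -1
N=5: ŷ = 4 + 0.3·5 = 5.5; e = 3.3 − 5.5 = -2.2
N=6: ŷ = 4 + 0.3·6 = 5.8; e = 6.8 − 5.8 = 1
N=7: ŷ = 4 + 0.3·7 = 6.1; e = 7.3 − 6.1 = 1.2
N=9: ŷ = 4 + 0.3·9 = 6.7; e = 2.9 − 6.7 = -3.8
N=10: ŷ = 4 + 0.3·10 = 7; e = 12.2 − 7 = 5.2
N=12: ŷ = 4 + 0.3·12 = 7.6; e = 9.2 − 7.6 = 1.6
N=15: ŷ = 4 + 0.3·15 = 8.5; e = 5.9 − 8.5 = -2.6
SSE = 0.36 + 1 + 4.84 + 1 + 1.44 + 14.44 + 27.04 + 2.56 + 6.76 = 59.44
s = √(59.44/7) = √8.49143 ≈ 2.914

s = 2.914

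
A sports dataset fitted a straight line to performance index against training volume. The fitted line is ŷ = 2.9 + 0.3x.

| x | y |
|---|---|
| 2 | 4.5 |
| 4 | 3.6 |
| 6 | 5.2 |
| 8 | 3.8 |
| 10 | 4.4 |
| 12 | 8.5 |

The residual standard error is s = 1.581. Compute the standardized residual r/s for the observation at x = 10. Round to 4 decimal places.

ŷ = 2.9 + 0.3·10 = 5.9
r = 4.4 − 5.9 = -1.5
r/s = -1.5 / 1.581 = -0.9488

-0.9488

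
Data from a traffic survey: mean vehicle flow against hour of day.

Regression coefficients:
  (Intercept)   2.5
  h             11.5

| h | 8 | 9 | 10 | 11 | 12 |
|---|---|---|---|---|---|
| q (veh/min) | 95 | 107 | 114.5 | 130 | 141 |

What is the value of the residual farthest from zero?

h=8: q̂ = 2.5 + 11.5·8 = 94.5; e = 95 − 94.5 = 0.5
h=9: q̂ = 2.5 + 11.5·9 = 106; e = 107 − 106 = 1
h=10: q̂ = 2.5 + 11.5·10 = 117.5; e = 114.5 − 117.5 = -3
h=11: q̂ = 2.5 + 11.5·11 = 129; e = 130 − 129 = 1
h=12: q̂ = 2.5 + 11.5·12 = 140.5; e = 141 − 140.5 = 0.5
Largest |e| is 3 at h = 10, residual -3.

e = -3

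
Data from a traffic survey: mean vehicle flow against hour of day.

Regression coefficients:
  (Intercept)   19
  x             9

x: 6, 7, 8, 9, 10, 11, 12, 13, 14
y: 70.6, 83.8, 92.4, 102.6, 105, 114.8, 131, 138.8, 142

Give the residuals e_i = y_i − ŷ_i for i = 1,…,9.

x=6: ŷ = 19 + 9·6 = 73; e = 70.6 − 73 = -2.4
x=7: ŷ = 19 + 9·7 = 82; e = 83.8 − 82 = 1.8
x=8: ŷ = 19 + 9·8 = 91; e = 92.4 − 91 = 1.4
x=9: ŷ = 19 + 9·9 = 100; e = 102.6 − 100 = 2.6
x=10: ŷ = 19 + 9·10 = 109; e = 105 − 109 = -4
x=11: ŷ = 19 + 9·11 = 118; e = 114.8 − 118 = -3.2
x=12: ŷ = 19 + 9·12 = 127; e = 131 − 127 = 4
x=13: ŷ = 19 + 9·13 = 136; e = 138.8 − 136 = 2.8
x=14: ŷ = 19 + 9·14 = 145; e = 142 − 145 = -3

-2.4, 1.8, 1.4, 2.6, -4, -3.2, 4, 2.8, -3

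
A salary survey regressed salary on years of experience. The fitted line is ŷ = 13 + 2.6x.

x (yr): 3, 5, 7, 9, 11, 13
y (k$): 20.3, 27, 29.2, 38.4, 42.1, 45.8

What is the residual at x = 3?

e = -0.5

ŷ = 13 + 2.6·3 = 20.8
e = 20.3 − 20.8 = -0.5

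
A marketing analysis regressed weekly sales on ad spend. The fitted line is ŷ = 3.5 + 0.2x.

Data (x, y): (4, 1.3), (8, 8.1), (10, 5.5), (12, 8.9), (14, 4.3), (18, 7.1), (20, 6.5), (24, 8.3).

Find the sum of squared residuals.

SSE = 32

x=4: ŷ = 3.5 + 0.2·4 = 4.3; e = 1.3 − 4.3 = -3
x=8: ŷ = 3.5 + 0.2·8 = 5.1; e = 8.1 − 5.1 = 3
x=10: ŷ = 3.5 + 0.2·10 = 5.5; e = 5.5 − 5.5 = 0
x=12: ŷ = 3.5 + 0.2·12 = 5.9; e = 8.9 − 5.9 = 3
x=14: ŷ = 3.5 + 0.2·14 = 6.3; e = 4.3 − 6.3 = -2
x=18: ŷ = 3.5 + 0.2·18 = 7.1; e = 7.1 − 7.1 = 0
x=20: ŷ = 3.5 + 0.2·20 = 7.5; e = 6.5 − 7.5 = -1
x=24: ŷ = 3.5 + 0.2·24 = 8.3; e = 8.3 − 8.3 = 0
SSE = 9 + 9 + 0 + 9 + 4 + 0 + 1 + 0 = 32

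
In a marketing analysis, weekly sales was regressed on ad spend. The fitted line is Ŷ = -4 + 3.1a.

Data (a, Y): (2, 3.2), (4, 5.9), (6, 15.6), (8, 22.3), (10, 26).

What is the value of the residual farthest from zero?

r = -2.5

a=2: Ŷ = -4 + 3.1·2 = 2.2; r = 3.2 − 2.2 = 1
a=4: Ŷ = -4 + 3.1·4 = 8.4; r = 5.9 − 8.4 = -2.5
a=6: Ŷ = -4 + 3.1·6 = 14.6; r = 15.6 − 14.6 = 1
a=8: Ŷ = -4 + 3.1·8 = 20.8; r = 22.3 − 20.8 = 1.5
a=10: Ŷ = -4 + 3.1·10 = 27; r = 26 − 27 = -1
Largest |r| is 2.5 at a = 4, residual -2.5.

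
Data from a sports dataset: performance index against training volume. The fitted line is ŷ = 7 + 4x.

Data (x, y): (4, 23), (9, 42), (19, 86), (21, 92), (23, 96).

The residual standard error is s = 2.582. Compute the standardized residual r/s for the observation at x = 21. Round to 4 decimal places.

ŷ = 7 + 4·21 = 91
r = 92 − 91 = 1
r/s = 1 / 2.582 = 0.3873

0.3873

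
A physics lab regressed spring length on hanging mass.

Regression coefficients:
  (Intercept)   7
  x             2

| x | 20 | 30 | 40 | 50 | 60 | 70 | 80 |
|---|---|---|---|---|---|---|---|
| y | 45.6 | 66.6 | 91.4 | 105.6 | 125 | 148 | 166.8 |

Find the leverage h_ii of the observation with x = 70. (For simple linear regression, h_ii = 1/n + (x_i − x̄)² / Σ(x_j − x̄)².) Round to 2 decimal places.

x̄ = (20 + 30 + 40 + 50 + 60 + 70 + 80)/7 = 50
Σ(x − x̄)² = 900 + 400 + 100 + 0 + 100 + 400 + 900 = 2800
h = 1/7 + (20)²/2800 = 0.142857 + 0.142857 = 0.29

h = 0.29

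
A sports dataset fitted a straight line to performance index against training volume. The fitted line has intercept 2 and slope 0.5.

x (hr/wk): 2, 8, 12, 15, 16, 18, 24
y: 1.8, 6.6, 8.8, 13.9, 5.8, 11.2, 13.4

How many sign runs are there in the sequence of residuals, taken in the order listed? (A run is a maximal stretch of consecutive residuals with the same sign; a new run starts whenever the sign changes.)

x=2: ŷ = 2 + 0.5·2 = 3; r = 1.8 − 3 = -1.2
x=8: ŷ = 2 + 0.5·8 = 6; r = 6.6 − 6 = 0.6
x=12: ŷ = 2 + 0.5·12 = 8; r = 8.8 − 8 = 0.8
x=15: ŷ = 2 + 0.5·15 = 9.5; r = 13.9 − 9.5 = 4.4
x=16: ŷ = 2 + 0.5·16 = 10; r = 5.8 − 10 = -4.2
x=18: ŷ = 2 + 0.5·18 = 11; r = 11.2 − 11 = 0.2
x=24: ŷ = 2 + 0.5·24 = 14; r = 13.4 − 14 = -0.6
Signs: − + + + − + −
Runs: −×1, +×3, −×1, +×1, −×1 → 5

5 runs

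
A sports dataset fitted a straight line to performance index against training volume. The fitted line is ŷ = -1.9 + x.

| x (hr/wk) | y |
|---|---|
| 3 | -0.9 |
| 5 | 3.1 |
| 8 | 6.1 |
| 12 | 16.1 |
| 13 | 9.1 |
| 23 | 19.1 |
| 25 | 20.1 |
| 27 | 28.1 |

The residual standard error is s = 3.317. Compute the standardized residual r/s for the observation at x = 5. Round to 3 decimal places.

ŷ = -1.9 + 5 = 3.1
r = 3.1 − 3.1 = 0
r/s = 0 / 3.317 = 0.000

0.000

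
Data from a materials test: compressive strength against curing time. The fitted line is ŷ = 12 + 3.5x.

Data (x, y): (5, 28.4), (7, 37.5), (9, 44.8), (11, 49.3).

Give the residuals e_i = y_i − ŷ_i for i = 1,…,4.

x=5: ŷ = 12 + 3.5·5 = 29.5; e = 28.4 − 29.5 = -1.1
x=7: ŷ = 12 + 3.5·7 = 36.5; e = 37.5 − 36.5 = 1
x=9: ŷ = 12 + 3.5·9 = 43.5; e = 44.8 − 43.5 = 1.3
x=11: ŷ = 12 + 3.5·11 = 50.5; e = 49.3 − 50.5 = -1.2

-1.1, 1, 1.3, -1.2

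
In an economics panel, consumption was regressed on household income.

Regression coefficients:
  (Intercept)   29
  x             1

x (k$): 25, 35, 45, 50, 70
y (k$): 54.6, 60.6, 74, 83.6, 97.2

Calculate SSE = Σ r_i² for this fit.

x=25: ŷ = 29 + 25 = 54; r = 54.6 − 54 = 0.6
x=35: ŷ = 29 + 35 = 64; r = 60.6 − 64 = -3.4
x=45: ŷ = 29 + 45 = 74; r = 74 − 74 = 0
x=50: ŷ = 29 + 50 = 79; r = 83.6 − 79 = 4.6
x=70: ŷ = 29 + 70 = 99; r = 97.2 − 99 = -1.8
SSE = 0.36 + 11.56 + 0 + 21.16 + 3.24 = 36.32

SSE = 36.32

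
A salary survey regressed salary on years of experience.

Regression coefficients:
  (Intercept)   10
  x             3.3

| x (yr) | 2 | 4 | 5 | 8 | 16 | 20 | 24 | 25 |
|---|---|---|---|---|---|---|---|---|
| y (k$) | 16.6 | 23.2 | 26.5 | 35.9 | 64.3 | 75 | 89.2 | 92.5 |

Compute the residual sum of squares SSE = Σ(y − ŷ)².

x=2: ŷ = 10 + 3.3·2 = 16.6; e = 16.6 − 16.6 = 0
x=4: ŷ = 10 + 3.3·4 = 23.2; e = 23.2 − 23.2 = 0
x=5: ŷ = 10 + 3.3·5 = 26.5; e = 26.5 − 26.5 = 0
x=8: ŷ = 10 + 3.3·8 = 36.4; e = 35.9 − 36.4 = -0.5
x=16: ŷ = 10 + 3.3·16 = 62.8; e = 64.3 − 62.8 = 1.5
x=20: ŷ = 10 + 3.3·20 = 76; e = 75 − 76 = -1
x=24: ŷ = 10 + 3.3·24 = 89.2; e = 89.2 − 89.2 = 0
x=25: ŷ = 10 + 3.3·25 = 92.5; e = 92.5 − 92.5 = 0
SSE = 0 + 0 + 0 + 0.25 + 2.25 + 1 + 0 + 0 = 3.5

SSE = 3.5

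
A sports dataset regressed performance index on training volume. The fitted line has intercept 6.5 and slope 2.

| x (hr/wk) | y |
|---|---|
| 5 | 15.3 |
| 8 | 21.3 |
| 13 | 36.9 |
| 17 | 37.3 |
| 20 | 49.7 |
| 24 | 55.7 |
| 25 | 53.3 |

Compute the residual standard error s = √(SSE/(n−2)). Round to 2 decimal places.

s = 3.30

x=5: ŷ = 6.5 + 2·5 = 16.5; e = 15.3 − 16.5 = -1.2
x=8: ŷ = 6.5 + 2·8 = 22.5; e = 21.3 − 22.5 = -1.2
x=13: ŷ = 6.5 + 2·13 = 32.5; e = 36.9 − 32.5 = 4.4
x=17: ŷ = 6.5 + 2·17 = 40.5; e = 37.3 − 40.5 = -3.2
x=20: ŷ = 6.5 + 2·20 = 46.5; e = 49.7 − 46.5 = 3.2
x=24: ŷ = 6.5 + 2·24 = 54.5; e = 55.7 − 54.5 = 1.2
x=25: ŷ = 6.5 + 2·25 = 56.5; e = 53.3 − 56.5 = -3.2
SSE = 1.44 + 1.44 + 19.36 + 10.24 + 10.24 + 1.44 + 10.24 = 54.4
s = √(54.4/5) = √10.88 ≈ 3.30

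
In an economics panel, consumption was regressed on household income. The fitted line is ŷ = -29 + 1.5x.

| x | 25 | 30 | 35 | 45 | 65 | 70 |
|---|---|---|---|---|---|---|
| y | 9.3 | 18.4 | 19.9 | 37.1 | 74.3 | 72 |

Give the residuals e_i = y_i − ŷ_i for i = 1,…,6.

x=25: ŷ = -29 + 1.5·25 = 8.5; e = 9.3 − 8.5 = 0.8
x=30: ŷ = -29 + 1.5·30 = 16; e = 18.4 − 16 = 2.4
x=35: ŷ = -29 + 1.5·35 = 23.5; e = 19.9 − 23.5 = -3.6
x=45: ŷ = -29 + 1.5·45 = 38.5; e = 37.1 − 38.5 = -1.4
x=65: ŷ = -29 + 1.5·65 = 68.5; e = 74.3 − 68.5 = 5.8
x=70: ŷ = -29 + 1.5·70 = 76; e = 72 − 76 = -4

0.8, 2.4, -3.6, -1.4, 5.8, -4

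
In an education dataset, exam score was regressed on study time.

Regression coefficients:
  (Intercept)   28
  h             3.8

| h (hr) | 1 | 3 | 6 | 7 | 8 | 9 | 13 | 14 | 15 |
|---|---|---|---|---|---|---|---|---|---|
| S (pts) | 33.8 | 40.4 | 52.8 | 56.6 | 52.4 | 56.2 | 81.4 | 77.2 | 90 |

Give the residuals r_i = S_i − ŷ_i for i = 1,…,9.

h=1: ŷ = 28 + 3.8·1 = 31.8; r = 33.8 − 31.8 = 2
h=3: ŷ = 28 + 3.8·3 = 39.4; r = 40.4 − 39.4 = 1
h=6: ŷ = 28 + 3.8·6 = 50.8; r = 52.8 − 50.8 = 2
h=7: ŷ = 28 + 3.8·7 = 54.6; r = 56.6 − 54.6 = 2
h=8: ŷ = 28 + 3.8·8 = 58.4; r = 52.4 − 58.4 = -6
h=9: ŷ = 28 + 3.8·9 = 62.2; r = 56.2 − 62.2 = -6
h=13: ŷ = 28 + 3.8·13 = 77.4; r = 81.4 − 77.4 = 4
h=14: ŷ = 28 + 3.8·14 = 81.2; r = 77.2 − 81.2 = -4
h=15: ŷ = 28 + 3.8·15 = 85; r = 90 − 85 = 5

2, 1, 2, 2, -6, -6, 4, -4, 5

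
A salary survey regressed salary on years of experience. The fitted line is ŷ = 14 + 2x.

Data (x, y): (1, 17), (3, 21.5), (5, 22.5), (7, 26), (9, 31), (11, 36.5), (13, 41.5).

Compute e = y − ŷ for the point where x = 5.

e = -1.5

ŷ = 14 + 2·5 = 24
e = 22.5 − 24 = -1.5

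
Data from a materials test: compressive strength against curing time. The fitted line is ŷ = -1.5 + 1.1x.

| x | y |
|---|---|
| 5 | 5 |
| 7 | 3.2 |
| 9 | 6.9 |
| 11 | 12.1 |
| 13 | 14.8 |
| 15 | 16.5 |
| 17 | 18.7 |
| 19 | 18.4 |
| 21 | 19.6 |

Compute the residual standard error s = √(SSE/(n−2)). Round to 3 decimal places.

s = 2.000

x=5: ŷ = -1.5 + 1.1·5 = 4; e = 5 − 4 = 1
x=7: ŷ = -1.5 + 1.1·7 = 6.2; e = 3.2 − 6.2 = -3
x=9: ŷ = -1.5 + 1.1·9 = 8.4; e = 6.9 − 8.4 = -1.5
x=11: ŷ = -1.5 + 1.1·11 = 10.6; e = 12.1 − 10.6 = 1.5
x=13: ŷ = -1.5 + 1.1·13 = 12.8; e = 14.8 − 12.8 = 2
x=15: ŷ = -1.5 + 1.1·15 = 15; e = 16.5 − 15 = 1.5
x=17: ŷ = -1.5 + 1.1·17 = 17.2; e = 18.7 − 17.2 = 1.5
x=19: ŷ = -1.5 + 1.1·19 = 19.4; e = 18.4 − 19.4 = -1
x=21: ŷ = -1.5 + 1.1·21 = 21.6; e = 19.6 − 21.6 = -2
SSE = 1 + 9 + 2.25 + 2.25 + 4 + 2.25 + 2.25 + 1 + 4 = 28
s = √(28/7) = √4 ≈ 2.000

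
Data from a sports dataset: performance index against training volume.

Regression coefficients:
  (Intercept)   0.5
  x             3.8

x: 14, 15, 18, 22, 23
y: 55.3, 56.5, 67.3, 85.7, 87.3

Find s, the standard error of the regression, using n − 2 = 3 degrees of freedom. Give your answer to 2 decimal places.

x=14: ŷ = 0.5 + 3.8·14 = 53.7; e = 55.3 − 53.7 = 1.6
x=15: ŷ = 0.5 + 3.8·15 = 57.5; e = 56.5 − 57.5 = -1
x=18: ŷ = 0.5 + 3.8·18 = 68.9; e = 67.3 − 68.9 = -1.6
x=22: ŷ = 0.5 + 3.8·22 = 84.1; e = 85.7 − 84.1 = 1.6
x=23: ŷ = 0.5 + 3.8·23 = 87.9; e = 87.3 − 87.9 = -0.6
SSE = 2.56 + 1 + 2.56 + 2.56 + 0.36 = 9.04
s = √(9.04/3) = √3.01333 ≈ 1.74

s = 1.74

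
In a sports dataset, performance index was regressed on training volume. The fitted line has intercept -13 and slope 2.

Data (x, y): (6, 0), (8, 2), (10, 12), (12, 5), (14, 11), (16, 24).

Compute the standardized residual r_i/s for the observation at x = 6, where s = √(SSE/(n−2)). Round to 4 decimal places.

0.1961

x=6: ŷ = -13 + 2·6 = -1; r = 0 − (-1) = 1
x=8: ŷ = -13 + 2·8 = 3; r = 2 − 3 = -1
x=10: ŷ = -13 + 2·10 = 7; r = 12 − 7 = 5
x=12: ŷ = -13 + 2·12 = 11; r = 5 − 11 = -6
x=14: ŷ = -13 + 2·14 = 15; r = 11 − 15 = -4
x=16: ŷ = -13 + 2·16 = 19; r = 24 − 19 = 5
SSE = 1 + 1 + 25 + 36 + 16 + 25 = 104
s = √(104/4) = 5.09902
r/s = 1 / 5.09902 = 0.1961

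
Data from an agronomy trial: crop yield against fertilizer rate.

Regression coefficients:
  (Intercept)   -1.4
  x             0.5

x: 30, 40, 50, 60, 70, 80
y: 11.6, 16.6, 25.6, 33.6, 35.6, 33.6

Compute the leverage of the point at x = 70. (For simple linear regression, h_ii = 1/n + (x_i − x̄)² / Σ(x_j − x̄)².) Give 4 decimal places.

x̄ = (30 + 40 + 50 + 60 + 70 + 80)/6 = 55
Σ(x − x̄)² = 625 + 225 + 25 + 25 + 225 + 625 = 1750
h = 1/6 + (15)²/1750 = 0.166667 + 0.128571 = 0.2952

h = 0.2952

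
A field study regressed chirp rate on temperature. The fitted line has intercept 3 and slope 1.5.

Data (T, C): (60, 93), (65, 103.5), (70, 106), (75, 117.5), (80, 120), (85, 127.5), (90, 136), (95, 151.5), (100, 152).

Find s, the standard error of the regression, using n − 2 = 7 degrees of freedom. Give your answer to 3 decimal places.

s = 3.295

T=60: ŷ = 3 + 1.5·60 = 93; e = 93 − 93 = 0
T=65: ŷ = 3 + 1.5·65 = 100.5; e = 103.5 − 100.5 = 3
T=70: ŷ = 3 + 1.5·70 = 108; e = 106 − 108 = -2
T=75: ŷ = 3 + 1.5·75 = 115.5; e = 117.5 − 115.5 = 2
T=80: ŷ = 3 + 1.5·80 = 123; e = 120 − 123 = -3
T=85: ŷ = 3 + 1.5·85 = 130.5; e = 127.5 − 130.5 = -3
T=90: ŷ = 3 + 1.5·90 = 138; e = 136 − 138 = -2
T=95: ŷ = 3 + 1.5·95 = 145.5; e = 151.5 − 145.5 = 6
T=100: ŷ = 3 + 1.5·100 = 153; e = 152 − 153 = -1
SSE = 0 + 9 + 4 + 4 + 9 + 9 + 4 + 36 + 1 = 76
s = √(76/7) = √10.8571 ≈ 3.295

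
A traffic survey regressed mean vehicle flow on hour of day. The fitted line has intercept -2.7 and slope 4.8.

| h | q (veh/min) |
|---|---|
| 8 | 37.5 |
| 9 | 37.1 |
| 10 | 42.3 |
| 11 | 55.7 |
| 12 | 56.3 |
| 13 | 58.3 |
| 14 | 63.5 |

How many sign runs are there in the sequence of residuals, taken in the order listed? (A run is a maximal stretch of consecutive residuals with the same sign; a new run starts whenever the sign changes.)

4 runs

h=8: q̂ = -2.7 + 4.8·8 = 35.7; r = 37.5 − 35.7 = 1.8
h=9: q̂ = -2.7 + 4.8·9 = 40.5; r = 37.1 − 40.5 = -3.4
h=10: q̂ = -2.7 + 4.8·10 = 45.3; r = 42.3 − 45.3 = -3
h=11: q̂ = -2.7 + 4.8·11 = 50.1; r = 55.7 − 50.1 = 5.6
h=12: q̂ = -2.7 + 4.8·12 = 54.9; r = 56.3 − 54.9 = 1.4
h=13: q̂ = -2.7 + 4.8·13 = 59.7; r = 58.3 − 59.7 = -1.4
h=14: q̂ = -2.7 + 4.8·14 = 64.5; r = 63.5 − 64.5 = -1
Signs: + − − + + − −
Runs: +×1, −×2, +×2, −×2 → 4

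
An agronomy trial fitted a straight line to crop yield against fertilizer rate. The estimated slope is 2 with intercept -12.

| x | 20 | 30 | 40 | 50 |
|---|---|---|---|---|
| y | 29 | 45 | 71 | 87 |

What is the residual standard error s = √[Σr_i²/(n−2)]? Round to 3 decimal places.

x=20: ŷ = -12 + 2·20 = 28; r = 29 − 28 = 1
x=30: ŷ = -12 + 2·30 = 48; r = 45 − 48 = -3
x=40: ŷ = -12 + 2·40 = 68; r = 71 − 68 = 3
x=50: ŷ = -12 + 2·50 = 88; r = 87 − 88 = -1
SSE = 1 + 9 + 9 + 1 = 20
s = √(20/2) = √10 ≈ 3.162

s = 3.162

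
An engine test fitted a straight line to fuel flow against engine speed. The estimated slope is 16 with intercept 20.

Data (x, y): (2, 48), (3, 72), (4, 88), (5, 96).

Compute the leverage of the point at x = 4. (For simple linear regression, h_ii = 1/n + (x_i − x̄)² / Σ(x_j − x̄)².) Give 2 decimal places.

h = 0.30

x̄ = (2 + 3 + 4 + 5)/4 = 3.5
Σ(x − x̄)² = 2.25 + 0.25 + 0.25 + 2.25 = 5
h = 1/4 + (0.5)²/5 = 0.25 + 0.05 = 0.30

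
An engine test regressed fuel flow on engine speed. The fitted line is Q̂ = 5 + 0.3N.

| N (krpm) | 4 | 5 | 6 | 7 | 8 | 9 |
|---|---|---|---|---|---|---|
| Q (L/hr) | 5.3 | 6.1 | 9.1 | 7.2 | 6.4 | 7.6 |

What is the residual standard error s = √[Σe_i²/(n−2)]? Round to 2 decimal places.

N=4: Q̂ = 5 + 0.3·4 = 6.2; e = 5.3 − 6.2 = -0.9
N=5: Q̂ = 5 + 0.3·5 = 6.5; e = 6.1 − 6.5 = -0.4
N=6: Q̂ = 5 + 0.3·6 = 6.8; e = 9.1 − 6.8 = 2.3
N=7: Q̂ = 5 + 0.3·7 = 7.1; e = 7.2 − 7.1 = 0.1
N=8: Q̂ = 5 + 0.3·8 = 7.4; e = 6.4 − 7.4 = -1
N=9: Q̂ = 5 + 0.3·9 = 7.7; e = 7.6 − 7.7 = -0.1
SSE = 0.81 + 0.16 + 5.29 + 0.01 + 1 + 0.01 = 7.28
s = √(7.28/4) = √1.82 ≈ 1.35

s = 1.35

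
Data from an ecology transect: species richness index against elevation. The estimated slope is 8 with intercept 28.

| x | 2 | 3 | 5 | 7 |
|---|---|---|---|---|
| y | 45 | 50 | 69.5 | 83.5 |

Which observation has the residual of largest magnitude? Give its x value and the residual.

x=2: ŷ = 28 + 8·2 = 44; e = 45 − 44 = 1
x=3: ŷ = 28 + 8·3 = 52; e = 50 − 52 = -2
x=5: ŷ = 28 + 8·5 = 68; e = 69.5 − 68 = 1.5
x=7: ŷ = 28 + 8·7 = 84; e = 83.5 − 84 = -0.5
Largest |e| is 2 at x = 3, residual -2.

x = 3, e = -2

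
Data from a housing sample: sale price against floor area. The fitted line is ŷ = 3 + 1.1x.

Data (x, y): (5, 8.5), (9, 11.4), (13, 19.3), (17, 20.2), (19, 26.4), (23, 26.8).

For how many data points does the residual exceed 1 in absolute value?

x=5: ŷ = 3 + 1.1·5 = 8.5; e = 8.5 − 8.5 = 0
x=9: ŷ = 3 + 1.1·9 = 12.9; e = 11.4 − 12.9 = -1.5
x=13: ŷ = 3 + 1.1·13 = 17.3; e = 19.3 − 17.3 = 2
x=17: ŷ = 3 + 1.1·17 = 21.7; e = 20.2 − 21.7 = -1.5
x=19: ŷ = 3 + 1.1·19 = 23.9; e = 26.4 − 23.9 = 2.5
x=23: ŷ = 3 + 1.1·23 = 28.3; e = 26.8 − 28.3 = -1.5
|e| > 1: x=9 (|e|=1.5), x=13 (|e|=2), x=17 (|e|=1.5), x=19 (|e|=2.5), x=23 (|e|=1.5) → 5

5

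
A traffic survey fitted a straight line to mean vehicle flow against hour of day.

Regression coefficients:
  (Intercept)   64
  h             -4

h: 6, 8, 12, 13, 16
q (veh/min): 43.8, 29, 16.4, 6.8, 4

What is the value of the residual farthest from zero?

h=6: ŷ = 64 − 4·6 = 40; e = 43.8 − 40 = 3.8
h=8: ŷ = 64 − 4·8 = 32; e = 29 − 32 = -3
h=12: ŷ = 64 − 4·12 = 16; e = 16.4 − 16 = 0.4
h=13: ŷ = 64 − 4·13 = 12; e = 6.8 − 12 = -5.2
h=16: ŷ = 64 − 4·16 = 0; e = 4 − 0 = 4
Largest |e| is 5.2 at h = 13, residual -5.2.

e = -5.2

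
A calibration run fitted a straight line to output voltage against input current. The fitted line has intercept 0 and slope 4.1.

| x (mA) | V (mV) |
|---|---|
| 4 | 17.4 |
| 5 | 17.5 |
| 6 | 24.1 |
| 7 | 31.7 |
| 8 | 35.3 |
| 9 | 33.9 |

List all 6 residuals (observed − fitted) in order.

x=4: ŷ = 4.1·4 = 16.4; r = 17.4 − 16.4 = 1
x=5: ŷ = 4.1·5 = 20.5; r = 17.5 − 20.5 = -3
x=6: ŷ = 4.1·6 = 24.6; r = 24.1 − 24.6 = -0.5
x=7: ŷ = 4.1·7 = 28.7; r = 31.7 − 28.7 = 3
x=8: ŷ = 4.1·8 = 32.8; r = 35.3 − 32.8 = 2.5
x=9: ŷ = 4.1·9 = 36.9; r = 33.9 − 36.9 = -3

1, -3, -0.5, 3, 2.5, -3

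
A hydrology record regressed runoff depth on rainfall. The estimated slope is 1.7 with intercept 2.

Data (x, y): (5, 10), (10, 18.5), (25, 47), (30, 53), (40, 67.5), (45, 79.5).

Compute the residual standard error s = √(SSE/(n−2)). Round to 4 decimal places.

s = 1.8708

x=5: ŷ = 2 + 1.7·5 = 10.5; r = 10 − 10.5 = -0.5
x=10: ŷ = 2 + 1.7·10 = 19; r = 18.5 − 19 = -0.5
x=25: ŷ = 2 + 1.7·25 = 44.5; r = 47 − 44.5 = 2.5
x=30: ŷ = 2 + 1.7·30 = 53; r = 53 − 53 = 0
x=40: ŷ = 2 + 1.7·40 = 70; r = 67.5 − 70 = -2.5
x=45: ŷ = 2 + 1.7·45 = 78.5; r = 79.5 − 78.5 = 1
SSE = 0.25 + 0.25 + 6.25 + 0 + 6.25 + 1 = 14
s = √(14/4) = √3.5 ≈ 1.8708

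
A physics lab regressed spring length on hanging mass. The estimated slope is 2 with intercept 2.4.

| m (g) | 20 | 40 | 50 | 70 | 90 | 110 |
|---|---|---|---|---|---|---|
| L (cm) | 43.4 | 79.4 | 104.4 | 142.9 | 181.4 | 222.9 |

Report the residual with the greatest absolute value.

e = -3

m=20: L̂ = 2.4 + 2·20 = 42.4; e = 43.4 − 42.4 = 1
m=40: L̂ = 2.4 + 2·40 = 82.4; e = 79.4 − 82.4 = -3
m=50: L̂ = 2.4 + 2·50 = 102.4; e = 104.4 − 102.4 = 2
m=70: L̂ = 2.4 + 2·70 = 142.4; e = 142.9 − 142.4 = 0.5
m=90: L̂ = 2.4 + 2·90 = 182.4; e = 181.4 − 182.4 = -1
m=110: L̂ = 2.4 + 2·110 = 222.4; e = 222.9 − 222.4 = 0.5
Largest |e| is 3 at m = 40, residual -3.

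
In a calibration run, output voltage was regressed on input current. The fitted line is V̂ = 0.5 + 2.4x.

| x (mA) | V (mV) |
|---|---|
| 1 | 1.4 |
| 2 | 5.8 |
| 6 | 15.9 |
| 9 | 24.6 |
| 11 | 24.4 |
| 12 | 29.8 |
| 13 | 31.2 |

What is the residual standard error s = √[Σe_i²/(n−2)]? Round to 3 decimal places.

s = 1.817

x=1: V̂ = 0.5 + 2.4·1 = 2.9; e = 1.4 − 2.9 = -1.5
x=2: V̂ = 0.5 + 2.4·2 = 5.3; e = 5.8 − 5.3 = 0.5
x=6: V̂ = 0.5 + 2.4·6 = 14.9; e = 15.9 − 14.9 = 1
x=9: V̂ = 0.5 + 2.4·9 = 22.1; e = 24.6 − 22.1 = 2.5
x=11: V̂ = 0.5 + 2.4·11 = 26.9; e = 24.4 − 26.9 = -2.5
x=12: V̂ = 0.5 + 2.4·12 = 29.3; e = 29.8 − 29.3 = 0.5
x=13: V̂ = 0.5 + 2.4·13 = 31.7; e = 31.2 − 31.7 = -0.5
SSE = 2.25 + 0.25 + 1 + 6.25 + 6.25 + 0.25 + 0.25 = 16.5
s = √(16.5/5) = √3.3 ≈ 1.817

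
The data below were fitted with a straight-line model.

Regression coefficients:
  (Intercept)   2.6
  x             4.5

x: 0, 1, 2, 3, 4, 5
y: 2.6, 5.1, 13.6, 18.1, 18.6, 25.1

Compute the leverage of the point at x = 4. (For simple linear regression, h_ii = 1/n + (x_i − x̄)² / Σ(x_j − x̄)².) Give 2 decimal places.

x̄ = (0 + 1 + 2 + 3 + 4 + 5)/6 = 2.5
Σ(x − x̄)² = 6.25 + 2.25 + 0.25 + 0.25 + 2.25 + 6.25 = 17.5
h = 1/6 + (1.5)²/17.5 = 0.166667 + 0.128571 = 0.30

h = 0.30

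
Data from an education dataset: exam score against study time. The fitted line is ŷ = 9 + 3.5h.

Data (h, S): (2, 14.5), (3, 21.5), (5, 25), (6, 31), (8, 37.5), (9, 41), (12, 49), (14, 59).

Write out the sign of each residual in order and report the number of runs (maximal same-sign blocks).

h=2: ŷ = 9 + 3.5·2 = 16; r = 14.5 − 16 = -1.5
h=3: ŷ = 9 + 3.5·3 = 19.5; r = 21.5 − 19.5 = 2
h=5: ŷ = 9 + 3.5·5 = 26.5; r = 25 − 26.5 = -1.5
h=6: ŷ = 9 + 3.5·6 = 30; r = 31 − 30 = 1
h=8: ŷ = 9 + 3.5·8 = 37; r = 37.5 − 37 = 0.5
h=9: ŷ = 9 + 3.5·9 = 40.5; r = 41 − 40.5 = 0.5
h=12: ŷ = 9 + 3.5·12 = 51; r = 49 − 51 = -2
h=14: ŷ = 9 + 3.5·14 = 58; r = 59 − 58 = 1
Signs: − + − + + + − +
Runs: −×1, +×1, −×1, +×3, −×1, +×1 → 6

6 runs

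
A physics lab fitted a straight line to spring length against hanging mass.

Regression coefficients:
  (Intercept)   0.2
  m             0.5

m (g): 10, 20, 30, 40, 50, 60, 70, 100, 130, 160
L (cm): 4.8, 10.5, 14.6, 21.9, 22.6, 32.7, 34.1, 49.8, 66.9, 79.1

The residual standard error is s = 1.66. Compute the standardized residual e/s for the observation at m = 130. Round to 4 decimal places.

1.0241

L̂ = 0.2 + 0.5·130 = 65.2
e = 66.9 − 65.2 = 1.7
e/s = 1.7 / 1.66 = 1.0241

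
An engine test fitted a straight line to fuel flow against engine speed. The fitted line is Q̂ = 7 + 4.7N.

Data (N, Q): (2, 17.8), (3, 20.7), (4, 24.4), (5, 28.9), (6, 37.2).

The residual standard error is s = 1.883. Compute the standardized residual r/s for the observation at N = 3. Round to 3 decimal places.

Q̂ = 7 + 4.7·3 = 21.1
r = 20.7 − 21.1 = -0.4
r/s = -0.4 / 1.883 = -0.212

-0.212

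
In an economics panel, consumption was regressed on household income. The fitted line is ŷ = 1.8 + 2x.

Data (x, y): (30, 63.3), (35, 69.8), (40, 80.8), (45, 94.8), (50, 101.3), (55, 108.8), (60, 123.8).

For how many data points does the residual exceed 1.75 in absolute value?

4

x=30: ŷ = 1.8 + 2·30 = 61.8; r = 63.3 − 61.8 = 1.5
x=35: ŷ = 1.8 + 2·35 = 71.8; r = 69.8 − 71.8 = -2
x=40: ŷ = 1.8 + 2·40 = 81.8; r = 80.8 − 81.8 = -1
x=45: ŷ = 1.8 + 2·45 = 91.8; r = 94.8 − 91.8 = 3
x=50: ŷ = 1.8 + 2·50 = 101.8; r = 101.3 − 101.8 = -0.5
x=55: ŷ = 1.8 + 2·55 = 111.8; r = 108.8 − 111.8 = -3
x=60: ŷ = 1.8 + 2·60 = 121.8; r = 123.8 − 121.8 = 2
|r| > 1.75: x=35 (|r|=2), x=45 (|r|=3), x=55 (|r|=3), x=60 (|r|=2) → 4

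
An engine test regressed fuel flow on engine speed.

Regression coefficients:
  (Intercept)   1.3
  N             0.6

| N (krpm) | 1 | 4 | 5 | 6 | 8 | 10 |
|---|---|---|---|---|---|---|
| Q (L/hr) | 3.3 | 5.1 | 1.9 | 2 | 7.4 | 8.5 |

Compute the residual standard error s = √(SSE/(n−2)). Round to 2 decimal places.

N=1: ŷ = 1.3 + 0.6·1 = 1.9; e = 3.3 − 1.9 = 1.4
N=4: ŷ = 1.3 + 0.6·4 = 3.7; e = 5.1 − 3.7 = 1.4
N=5: ŷ = 1.3 + 0.6·5 = 4.3; e = 1.9 − 4.3 = -2.4
N=6: ŷ = 1.3 + 0.6·6 = 4.9; e = 2 − 4.9 = -2.9
N=8: ŷ = 1.3 + 0.6·8 = 6.1; e = 7.4 − 6.1 = 1.3
N=10: ŷ = 1.3 + 0.6·10 = 7.3; e = 8.5 − 7.3 = 1.2
SSE = 1.96 + 1.96 + 5.76 + 8.41 + 1.69 + 1.44 = 21.22
s = √(21.22/4) = √5.305 ≈ 2.30

s = 2.30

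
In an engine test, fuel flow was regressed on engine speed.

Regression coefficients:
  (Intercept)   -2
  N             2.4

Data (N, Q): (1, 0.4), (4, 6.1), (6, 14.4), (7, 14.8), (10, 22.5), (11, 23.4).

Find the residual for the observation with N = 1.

e = 0

ŷ = -2 + 2.4·1 = 0.4
e = 0.4 − 0.4 = 0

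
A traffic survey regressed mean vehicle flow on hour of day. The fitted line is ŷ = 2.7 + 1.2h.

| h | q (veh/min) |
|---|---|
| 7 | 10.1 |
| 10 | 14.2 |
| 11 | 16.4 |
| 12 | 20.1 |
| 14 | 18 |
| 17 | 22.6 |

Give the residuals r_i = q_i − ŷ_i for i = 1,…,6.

-1, -0.5, 0.5, 3, -1.5, -0.5

h=7: ŷ = 2.7 + 1.2·7 = 11.1; r = 10.1 − 11.1 = -1
h=10: ŷ = 2.7 + 1.2·10 = 14.7; r = 14.2 − 14.7 = -0.5
h=11: ŷ = 2.7 + 1.2·11 = 15.9; r = 16.4 − 15.9 = 0.5
h=12: ŷ = 2.7 + 1.2·12 = 17.1; r = 20.1 − 17.1 = 3
h=14: ŷ = 2.7 + 1.2·14 = 19.5; r = 18 − 19.5 = -1.5
h=17: ŷ = 2.7 + 1.2·17 = 23.1; r = 22.6 − 23.1 = -0.5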